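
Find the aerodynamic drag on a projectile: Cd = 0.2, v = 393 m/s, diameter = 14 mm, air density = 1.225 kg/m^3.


A = pi*(d/2)^2 = pi*(14/2000)^2 = 1.53938e-04 m^2
Fd = 0.5*Cd*rho*A*v^2 = 0.5*0.2*1.225*1.53938e-04*393^2 = 2.913 N

2.913 N


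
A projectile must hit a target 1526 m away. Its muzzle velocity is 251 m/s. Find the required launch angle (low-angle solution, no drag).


sin(2*theta) = R*g/v0^2 = 1526*9.81/251^2 = 0.237616, theta = arcsin(0.237616)/2 = 6.873°

6.873 degrees


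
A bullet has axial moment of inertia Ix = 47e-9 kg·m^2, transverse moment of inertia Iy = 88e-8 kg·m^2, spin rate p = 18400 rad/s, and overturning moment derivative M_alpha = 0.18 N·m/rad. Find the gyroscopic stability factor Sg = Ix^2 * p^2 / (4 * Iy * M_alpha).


Sg = Ix^2 * p^2 / (4 * Iy * M_alpha) = (47e-9)^2 * 18400^2 / (4 * 88e-8 * 0.18) = 1.18

1.18


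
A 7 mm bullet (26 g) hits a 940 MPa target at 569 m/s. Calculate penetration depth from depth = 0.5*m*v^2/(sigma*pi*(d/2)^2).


A = pi*(d/2)^2 = pi*(7/2)^2 = 38.4845 mm^2
E = 0.5*m*v^2 = 0.5*0.026*569^2 = 4208.89 J
depth = E/(sigma*A) = 4208.89 J / (940 MPa * 38.4845 mm^2) = 4208.89/(940 * 38.4845) m = 0.116347 m ≈ 116.3 mm

116.3 mm


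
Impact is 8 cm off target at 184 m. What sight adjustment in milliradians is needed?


1 mrad subtends 1 cm per 10 m of range, so adj = error_cm / (dist_m / 10) = 8 / (184/10) = 0.4348 mrad

0.4348 mrad


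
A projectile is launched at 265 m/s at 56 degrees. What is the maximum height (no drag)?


H = (v0*sin(theta))^2 / (2g) = (265*sin(56°))^2 / (2*9.81) = 2460 m

2460 m


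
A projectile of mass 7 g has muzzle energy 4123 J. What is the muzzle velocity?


v = sqrt(2*E/m) = sqrt(2*4123/0.007) = 1085 m/s

1085 m/s


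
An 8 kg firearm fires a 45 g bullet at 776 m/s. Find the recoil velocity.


v_recoil = m_p * v_p / m_gun = 0.045 * 776 / 8 = 4.365 m/s

4.365 m/s


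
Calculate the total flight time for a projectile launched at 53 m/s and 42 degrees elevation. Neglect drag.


T = 2*v0*sin(theta)/g = 2*53*sin(42°)/9.81 = 7.23 s

7.23 s


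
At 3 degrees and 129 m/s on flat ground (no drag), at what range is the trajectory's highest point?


R = v0^2*sin(2*theta)/g = 129^2*sin(2*3°)/9.81 = 177.315 m
apex_dist = R/2 = 177.315/2 = 88.66 m

88.66 m


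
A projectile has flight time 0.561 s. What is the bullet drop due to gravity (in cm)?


drop = 0.5*g*t^2 = 0.5*9.81*0.561^2 = 1.54371 m ≈ 154.4 cm

154.4 cm


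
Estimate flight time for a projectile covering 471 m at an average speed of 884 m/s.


t = d/v = 471/884 = 0.5328 s

0.5328 s


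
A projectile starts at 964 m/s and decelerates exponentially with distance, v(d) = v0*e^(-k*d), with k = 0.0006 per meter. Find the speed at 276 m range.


v = v0*exp(-k*d) = 964*exp(-0.0006*276) = 816.9 m/s

816.9 m/s


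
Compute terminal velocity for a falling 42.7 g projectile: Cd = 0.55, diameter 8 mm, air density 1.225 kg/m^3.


A = pi*(d/2)^2 = pi*(8/2000)^2 = 5.02655e-05 m^2
vt = sqrt(2mg/(Cd*rho*A)) = sqrt(2*0.0427*9.81/(0.55 * 1.225 * 5.02655e-05)) = 157.3 m/s

157.3 m/s


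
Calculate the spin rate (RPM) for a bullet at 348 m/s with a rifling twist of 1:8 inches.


twist_m = 8*0.0254 = 0.2032 m
spin = v/twist = 348/0.2032 = 1712.598 rev/s
RPM = spin*60 = 1712.598*60 ≈ 102756 RPM

102756 RPM


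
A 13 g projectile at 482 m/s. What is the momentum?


p = m*v = 0.013*482 = 6.266 kg·m/s

6.266 kg·m/s


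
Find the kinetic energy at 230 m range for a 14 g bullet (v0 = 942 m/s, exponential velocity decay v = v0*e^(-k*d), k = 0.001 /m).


v = v0*exp(-k*d) = 942*exp(-0.001*230) = 748.451 m/s
E = 0.5*m*v^2 = 0.5*0.014*748.451^2 = 3921 J

3921 J


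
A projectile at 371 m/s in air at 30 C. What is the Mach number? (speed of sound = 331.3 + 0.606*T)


a = 331.3 + 0.606*(30) = 349.48 m/s
M = v/a = 371/349.48 = 1.062

1.062


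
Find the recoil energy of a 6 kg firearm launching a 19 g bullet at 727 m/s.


v_r = m_p*v_p/m_gun = 0.019*727/6 = 2.30217 m/s, E_r = 0.5*m_gun*v_r^2 = 0.5*6*2.30217^2 = 15.9 J

15.9 J


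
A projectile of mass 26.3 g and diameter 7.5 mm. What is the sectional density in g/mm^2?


SD = m/d^2 = 26.3/7.5^2 = 0.4676 g/mm^2

0.4676 g/mm^2


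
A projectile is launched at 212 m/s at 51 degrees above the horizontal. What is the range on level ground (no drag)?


R = v0^2 * sin(2*theta) / g = 212^2 * sin(2*51°) / 9.81 = 4481 m

4481 m


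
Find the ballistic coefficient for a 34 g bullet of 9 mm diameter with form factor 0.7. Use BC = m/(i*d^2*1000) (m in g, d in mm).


BC = m/(i*d^2*1000) = 34/(0.7 * 9^2 * 1000) = 0.0005996

0.0005996


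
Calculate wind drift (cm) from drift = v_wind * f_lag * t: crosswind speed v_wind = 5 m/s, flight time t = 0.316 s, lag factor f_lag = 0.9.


drift = v_wind * lag * t = 5 * 0.9 * 0.316 = 1.422 m ≈ 142.2 cm

142.2 cm


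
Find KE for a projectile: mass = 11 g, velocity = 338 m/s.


E = 0.5*m*v^2 = 0.5*0.011*338^2 = 628.3 J

628.3 J


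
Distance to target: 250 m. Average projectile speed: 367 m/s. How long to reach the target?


t = d/v = 250/367 = 0.6812 s

0.6812 s


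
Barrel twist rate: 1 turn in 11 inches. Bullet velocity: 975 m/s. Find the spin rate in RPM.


twist_m = 11*0.0254 = 0.2794 m
spin = v/twist = 975/0.2794 = 3489.621 rev/s
RPM = spin*60 = 3489.621*60 ≈ 209377 RPM

209377 RPM


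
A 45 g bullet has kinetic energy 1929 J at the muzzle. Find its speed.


v = sqrt(2*E/m) = sqrt(2*1929/0.045) = 292.8 m/s

292.8 m/s


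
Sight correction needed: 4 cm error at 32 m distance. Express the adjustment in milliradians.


1 mrad subtends 1 cm per 10 m of range, so adj = error_cm / (dist_m / 10) = 4 / (32/10) = 1.25 mrad

1.25 mrad


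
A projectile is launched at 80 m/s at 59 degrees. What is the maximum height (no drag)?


H = (v0*sin(theta))^2 / (2g) = (80*sin(59°))^2 / (2*9.81) = 239.7 m

239.7 m


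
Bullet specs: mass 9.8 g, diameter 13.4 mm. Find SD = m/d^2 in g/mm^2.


SD = m/d^2 = 9.8/13.4^2 = 0.05458 g/mm^2

0.05458 g/mm^2


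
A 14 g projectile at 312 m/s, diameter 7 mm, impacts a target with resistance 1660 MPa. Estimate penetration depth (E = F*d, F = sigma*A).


A = pi*(d/2)^2 = pi*(7/2)^2 = 38.4845 mm^2
E = 0.5*m*v^2 = 0.5*0.014*312^2 = 681.408 J
depth = E/(sigma*A) = 681.408 J / (1660 MPa * 38.4845 mm^2) = 681.408/(1660 * 38.4845) m = 0.0106663 m ≈ 10.67 mm

10.67 mm


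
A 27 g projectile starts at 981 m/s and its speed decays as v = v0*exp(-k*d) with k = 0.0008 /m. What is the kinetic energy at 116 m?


v = v0*exp(-k*d) = 981*exp(-0.0008*116) = 894.06 m/s
E = 0.5*m*v^2 = 0.5*0.027*894.06^2 = 10791 J

10791 J


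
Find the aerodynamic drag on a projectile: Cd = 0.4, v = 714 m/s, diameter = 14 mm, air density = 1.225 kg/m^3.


A = pi*(d/2)^2 = pi*(14/2000)^2 = 1.53938e-04 m^2
Fd = 0.5*Cd*rho*A*v^2 = 0.5*0.4*1.225*1.53938e-04*714^2 = 19.23 N

19.23 N


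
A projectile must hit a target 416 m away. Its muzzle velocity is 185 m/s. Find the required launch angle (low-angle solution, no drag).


sin(2*theta) = R*g/v0^2 = 416*9.81/185^2 = 0.119239, theta = arcsin(0.119239)/2 = 3.424°

3.424 degrees


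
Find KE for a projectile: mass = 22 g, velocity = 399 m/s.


E = 0.5*m*v^2 = 0.5*0.022*399^2 = 1751 J

1751 J


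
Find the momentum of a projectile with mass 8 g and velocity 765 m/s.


p = m*v = 0.008*765 = 6.12 kg·m/s

6.12 kg·m/s


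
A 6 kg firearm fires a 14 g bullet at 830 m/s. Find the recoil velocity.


v_recoil = m_p * v_p / m_gun = 0.014 * 830 / 6 = 1.937 m/s

1.937 m/s


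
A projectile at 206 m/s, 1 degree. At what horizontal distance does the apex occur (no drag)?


R = v0^2*sin(2*theta)/g = 206^2*sin(2*1°)/9.81 = 150.968 m
apex_dist = R/2 = 150.968/2 = 75.48 m

75.48 m


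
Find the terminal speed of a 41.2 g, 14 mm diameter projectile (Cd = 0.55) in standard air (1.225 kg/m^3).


A = pi*(d/2)^2 = pi*(14/2000)^2 = 1.53938e-04 m^2
vt = sqrt(2mg/(Cd*rho*A)) = sqrt(2*0.0412*9.81/(0.55 * 1.225 * 1.53938e-04)) = 88.28 m/s

88.28 m/s


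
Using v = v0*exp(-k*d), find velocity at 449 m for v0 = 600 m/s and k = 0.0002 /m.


v = v0*exp(-k*d) = 600*exp(-0.0002*449) = 548.5 m/s

548.5 m/s


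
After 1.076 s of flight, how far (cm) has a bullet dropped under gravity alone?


drop = 0.5*g*t^2 = 0.5*9.81*1.076^2 = 5.67889 m ≈ 567.9 cm

567.9 cm


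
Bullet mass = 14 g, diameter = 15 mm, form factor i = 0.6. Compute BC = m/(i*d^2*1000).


BC = m/(i*d^2*1000) = 14/(0.6 * 15^2 * 1000) = 0.0001037

0.0001037


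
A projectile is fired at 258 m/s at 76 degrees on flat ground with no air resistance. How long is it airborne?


T = 2*v0*sin(theta)/g = 2*258*sin(76°)/9.81 = 51.04 s

51.04 s


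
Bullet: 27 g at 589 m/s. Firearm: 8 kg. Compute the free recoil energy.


v_r = m_p*v_p/m_gun = 0.027*589/8 = 1.98788 m/s, E_r = 0.5*m_gun*v_r^2 = 0.5*8*1.98788^2 = 15.81 J

15.81 J


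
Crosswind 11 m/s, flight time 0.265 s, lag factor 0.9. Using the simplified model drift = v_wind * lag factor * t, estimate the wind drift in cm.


drift = v_wind * lag * t = 11 * 0.9 * 0.265 = 2.6235 m ≈ 262.4 cm

262.4 cm


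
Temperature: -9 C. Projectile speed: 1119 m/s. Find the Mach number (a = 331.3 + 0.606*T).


a = 331.3 + 0.606*(-9) = 325.846 m/s
M = v/a = 1119/325.846 = 3.434

3.434


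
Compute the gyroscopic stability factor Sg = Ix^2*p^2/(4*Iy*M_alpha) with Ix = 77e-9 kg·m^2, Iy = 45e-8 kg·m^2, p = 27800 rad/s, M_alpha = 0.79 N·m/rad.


Sg = Ix^2 * p^2 / (4 * Iy * M_alpha) = (77e-9)^2 * 27800^2 / (4 * 45e-8 * 0.79) = 3.222

3.222


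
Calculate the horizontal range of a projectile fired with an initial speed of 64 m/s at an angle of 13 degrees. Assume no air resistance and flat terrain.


R = v0^2 * sin(2*theta) / g = 64^2 * sin(2*13°) / 9.81 = 183 m

183 m


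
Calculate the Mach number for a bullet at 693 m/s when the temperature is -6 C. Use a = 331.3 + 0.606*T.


a = 331.3 + 0.606*(-6) = 327.664 m/s
M = v/a = 693/327.664 = 2.115

2.115


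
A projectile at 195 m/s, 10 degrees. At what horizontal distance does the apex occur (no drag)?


R = v0^2*sin(2*theta)/g = 195^2*sin(2*10°)/9.81 = 1325.72 m
apex_dist = R/2 = 1325.72/2 = 662.9 m

662.9 m


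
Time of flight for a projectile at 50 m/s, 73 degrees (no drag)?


T = 2*v0*sin(theta)/g = 2*50*sin(73°)/9.81 = 9.748 s

9.748 s


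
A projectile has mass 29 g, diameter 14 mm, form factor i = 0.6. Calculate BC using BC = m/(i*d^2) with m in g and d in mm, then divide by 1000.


BC = m/(i*d^2*1000) = 29/(0.6 * 14^2 * 1000) = 0.0002466

0.0002466


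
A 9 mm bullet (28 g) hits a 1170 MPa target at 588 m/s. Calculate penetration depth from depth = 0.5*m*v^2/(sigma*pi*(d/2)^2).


A = pi*(d/2)^2 = pi*(9/2)^2 = 63.6173 mm^2
E = 0.5*m*v^2 = 0.5*0.028*588^2 = 4840.42 J
depth = E/(sigma*A) = 4840.42 J / (1170 MPa * 63.6173 mm^2) = 4840.42/(1170 * 63.6173) m = 0.0650312 m ≈ 65.03 mm

65.03 mm


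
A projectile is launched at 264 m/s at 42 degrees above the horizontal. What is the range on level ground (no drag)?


R = v0^2 * sin(2*theta) / g = 264^2 * sin(2*42°) / 9.81 = 7066 m

7066 m


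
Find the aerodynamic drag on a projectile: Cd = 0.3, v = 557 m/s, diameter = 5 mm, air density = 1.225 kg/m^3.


A = pi*(d/2)^2 = pi*(5/2000)^2 = 1.96350e-05 m^2
Fd = 0.5*Cd*rho*A*v^2 = 0.5*0.3*1.225*1.96350e-05*557^2 = 1.119 N

1.119 N


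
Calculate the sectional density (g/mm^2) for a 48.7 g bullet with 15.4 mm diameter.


SD = m/d^2 = 48.7/15.4^2 = 0.2053 g/mm^2

0.2053 g/mm^2


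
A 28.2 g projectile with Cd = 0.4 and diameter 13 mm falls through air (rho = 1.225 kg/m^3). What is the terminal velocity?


A = pi*(d/2)^2 = pi*(13/2000)^2 = 1.32732e-04 m^2
vt = sqrt(2mg/(Cd*rho*A)) = sqrt(2*0.0282*9.81/(0.4 * 1.225 * 1.32732e-04)) = 92.23 m/s

92.23 m/s


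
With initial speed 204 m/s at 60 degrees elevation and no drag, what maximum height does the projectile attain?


H = (v0*sin(theta))^2 / (2g) = (204*sin(60°))^2 / (2*9.81) = 1591 m

1591 m


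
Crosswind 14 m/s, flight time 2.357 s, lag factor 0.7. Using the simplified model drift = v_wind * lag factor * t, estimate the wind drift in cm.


drift = v_wind * lag * t = 14 * 0.7 * 2.357 = 23.0986 m ≈ 2310 cm

2310 cm


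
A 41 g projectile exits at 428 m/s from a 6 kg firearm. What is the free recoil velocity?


v_recoil = m_p * v_p / m_gun = 0.041 * 428 / 6 = 2.925 m/s

2.925 m/s


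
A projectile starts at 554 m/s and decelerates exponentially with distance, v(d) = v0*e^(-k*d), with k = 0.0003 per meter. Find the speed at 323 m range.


v = v0*exp(-k*d) = 554*exp(-0.0003*323) = 502.8 m/s

502.8 m/s


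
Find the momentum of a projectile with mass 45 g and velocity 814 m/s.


p = m*v = 0.045*814 = 36.63 kg·m/s

36.63 kg·m/s


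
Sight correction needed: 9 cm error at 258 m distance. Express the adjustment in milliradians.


1 mrad subtends 1 cm per 10 m of range, so adj = error_cm / (dist_m / 10) = 9 / (258/10) = 0.3488 mrad

0.3488 mrad


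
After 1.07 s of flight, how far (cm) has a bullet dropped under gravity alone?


drop = 0.5*g*t^2 = 0.5*9.81*1.07^2 = 5.61573 m ≈ 561.6 cm

561.6 cm


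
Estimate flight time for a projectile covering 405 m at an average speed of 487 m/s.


t = d/v = 405/487 = 0.8316 s

0.8316 s


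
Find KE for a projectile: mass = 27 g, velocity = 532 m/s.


E = 0.5*m*v^2 = 0.5*0.027*532^2 = 3821 J

3821 J


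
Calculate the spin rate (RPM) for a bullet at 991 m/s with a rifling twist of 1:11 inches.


twist_m = 11*0.0254 = 0.2794 m
spin = v/twist = 991/0.2794 = 3546.886 rev/s
RPM = spin*60 = 3546.886*60 ≈ 212813 RPM

212813 RPM


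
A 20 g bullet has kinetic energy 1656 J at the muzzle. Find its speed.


v = sqrt(2*E/m) = sqrt(2*1656/0.02) = 406.9 m/s

406.9 m/s


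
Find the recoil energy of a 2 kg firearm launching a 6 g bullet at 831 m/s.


v_r = m_p*v_p/m_gun = 0.006*831/2 = 2.493 m/s, E_r = 0.5*m_gun*v_r^2 = 0.5*2*2.493^2 = 6.215 J

6.215 J


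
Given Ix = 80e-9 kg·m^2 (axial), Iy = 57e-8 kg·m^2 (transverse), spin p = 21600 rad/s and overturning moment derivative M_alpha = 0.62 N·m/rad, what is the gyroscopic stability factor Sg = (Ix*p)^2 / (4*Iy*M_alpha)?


Sg = Ix^2 * p^2 / (4 * Iy * M_alpha) = (80e-9)^2 * 21600^2 / (4 * 57e-8 * 0.62) = 2.112

2.112


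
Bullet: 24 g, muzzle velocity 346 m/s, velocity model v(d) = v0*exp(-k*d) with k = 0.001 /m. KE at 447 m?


v = v0*exp(-k*d) = 346*exp(-0.001*447) = 221.282 m/s
E = 0.5*m*v^2 = 0.5*0.024*221.282^2 = 587.6 J

587.6 J


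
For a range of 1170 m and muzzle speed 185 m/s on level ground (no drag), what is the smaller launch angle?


sin(2*theta) = R*g/v0^2 = 1170*9.81/185^2 = 0.33536, theta = arcsin(0.33536)/2 = 9.797°

9.797 degrees


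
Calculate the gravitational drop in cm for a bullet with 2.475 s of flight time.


drop = 0.5*g*t^2 = 0.5*9.81*2.475^2 = 30.0462 m ≈ 3005 cm

3005 cm


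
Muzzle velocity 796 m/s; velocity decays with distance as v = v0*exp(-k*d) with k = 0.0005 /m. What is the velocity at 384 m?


v = v0*exp(-k*d) = 796*exp(-0.0005*384) = 656.9 m/s

656.9 m/s


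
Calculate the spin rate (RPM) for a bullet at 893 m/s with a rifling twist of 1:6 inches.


twist_m = 6*0.0254 = 0.1524 m
spin = v/twist = 893/0.1524 = 5859.58 rev/s
RPM = spin*60 = 5859.58*60 ≈ 351575 RPM

351575 RPM


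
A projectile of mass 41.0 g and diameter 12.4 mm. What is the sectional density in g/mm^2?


SD = m/d^2 = 41.0/12.4^2 = 0.2666 g/mm^2

0.2666 g/mm^2


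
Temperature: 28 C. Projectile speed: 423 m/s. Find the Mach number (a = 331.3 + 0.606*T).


a = 331.3 + 0.606*(28) = 348.268 m/s
M = v/a = 423/348.268 = 1.215

1.215


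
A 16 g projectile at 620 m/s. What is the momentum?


p = m*v = 0.016*620 = 9.92 kg·m/s

9.92 kg·m/s


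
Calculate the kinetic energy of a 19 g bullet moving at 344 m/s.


E = 0.5*m*v^2 = 0.5*0.019*344^2 = 1124 J

1124 J


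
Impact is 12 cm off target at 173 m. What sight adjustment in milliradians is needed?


1 mrad subtends 1 cm per 10 m of range, so adj = error_cm / (dist_m / 10) = 12 / (173/10) = 0.6936 mrad

0.6936 mrad


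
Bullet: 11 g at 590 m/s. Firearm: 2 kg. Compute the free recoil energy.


v_r = m_p*v_p/m_gun = 0.011*590/2 = 3.245 m/s, E_r = 0.5*m_gun*v_r^2 = 0.5*2*3.245^2 = 10.53 J

10.53 J


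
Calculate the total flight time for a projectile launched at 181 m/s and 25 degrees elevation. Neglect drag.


T = 2*v0*sin(theta)/g = 2*181*sin(25°)/9.81 = 15.6 s

15.6 s


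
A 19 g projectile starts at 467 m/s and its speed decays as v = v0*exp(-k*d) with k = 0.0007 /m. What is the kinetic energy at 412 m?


v = v0*exp(-k*d) = 467*exp(-0.0007*412) = 349.999 m/s
E = 0.5*m*v^2 = 0.5*0.019*349.999^2 = 1164 J

1164 J


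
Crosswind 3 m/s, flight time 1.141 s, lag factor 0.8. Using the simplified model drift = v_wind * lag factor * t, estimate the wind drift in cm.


drift = v_wind * lag * t = 3 * 0.8 * 1.141 = 2.7384 m ≈ 273.8 cm

273.8 cm


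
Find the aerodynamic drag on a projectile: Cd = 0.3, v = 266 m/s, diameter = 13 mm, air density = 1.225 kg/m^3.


A = pi*(d/2)^2 = pi*(13/2000)^2 = 1.32732e-04 m^2
Fd = 0.5*Cd*rho*A*v^2 = 0.5*0.3*1.225*1.32732e-04*266^2 = 1.726 N

1.726 N


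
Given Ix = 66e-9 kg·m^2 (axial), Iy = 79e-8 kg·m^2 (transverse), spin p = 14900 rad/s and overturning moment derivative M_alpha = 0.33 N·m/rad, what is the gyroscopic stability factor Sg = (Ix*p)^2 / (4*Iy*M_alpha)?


Sg = Ix^2 * p^2 / (4 * Iy * M_alpha) = (66e-9)^2 * 14900^2 / (4 * 79e-8 * 0.33) = 0.9274

0.9274


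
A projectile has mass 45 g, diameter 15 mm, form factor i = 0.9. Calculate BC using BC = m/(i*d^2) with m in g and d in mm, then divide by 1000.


BC = m/(i*d^2*1000) = 45/(0.9 * 15^2 * 1000) = 0.0002222

0.0002222


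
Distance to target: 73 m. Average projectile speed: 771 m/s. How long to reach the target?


t = d/v = 73/771 = 0.09468 s

0.09468 s


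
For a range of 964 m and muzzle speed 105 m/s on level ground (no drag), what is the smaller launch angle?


sin(2*theta) = R*g/v0^2 = 964*9.81/105^2 = 0.857763, theta = arcsin(0.857763)/2 = 29.53°

29.53 degrees


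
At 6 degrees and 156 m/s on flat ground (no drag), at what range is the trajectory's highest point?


R = v0^2*sin(2*theta)/g = 156^2*sin(2*6°)/9.81 = 515.774 m
apex_dist = R/2 = 515.774/2 = 257.9 m

257.9 m


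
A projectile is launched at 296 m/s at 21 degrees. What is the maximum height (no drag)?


H = (v0*sin(theta))^2 / (2g) = (296*sin(21°))^2 / (2*9.81) = 573.5 m

573.5 m


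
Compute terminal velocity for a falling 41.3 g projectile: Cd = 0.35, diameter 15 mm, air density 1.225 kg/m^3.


A = pi*(d/2)^2 = pi*(15/2000)^2 = 1.76715e-04 m^2
vt = sqrt(2mg/(Cd*rho*A)) = sqrt(2*0.0413*9.81/(0.35 * 1.225 * 1.76715e-04)) = 103.4 m/s

103.4 m/s


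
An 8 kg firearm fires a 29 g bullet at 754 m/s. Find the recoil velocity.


v_recoil = m_p * v_p / m_gun = 0.029 * 754 / 8 = 2.733 m/s

2.733 m/s


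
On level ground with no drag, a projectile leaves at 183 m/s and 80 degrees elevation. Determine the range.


R = v0^2 * sin(2*theta) / g = 183^2 * sin(2*80°) / 9.81 = 1168 m

1168 m


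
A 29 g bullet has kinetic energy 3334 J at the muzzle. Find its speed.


v = sqrt(2*E/m) = sqrt(2*3334/0.029) = 479.5 m/s

479.5 m/s


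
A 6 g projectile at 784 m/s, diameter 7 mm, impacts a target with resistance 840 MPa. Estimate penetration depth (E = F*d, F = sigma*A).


A = pi*(d/2)^2 = pi*(7/2)^2 = 38.4845 mm^2
E = 0.5*m*v^2 = 0.5*0.006*784^2 = 1843.97 J
depth = E/(sigma*A) = 1843.97 J / (840 MPa * 38.4845 mm^2) = 1843.97/(840 * 38.4845) m = 0.0570411 m ≈ 57.04 mm

57.04 mm


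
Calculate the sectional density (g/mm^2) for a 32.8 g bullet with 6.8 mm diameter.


SD = m/d^2 = 32.8/6.8^2 = 0.7093 g/mm^2

0.7093 g/mm^2


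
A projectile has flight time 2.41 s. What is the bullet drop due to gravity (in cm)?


drop = 0.5*g*t^2 = 0.5*9.81*2.41^2 = 28.4887 m ≈ 2849 cm

2849 cm


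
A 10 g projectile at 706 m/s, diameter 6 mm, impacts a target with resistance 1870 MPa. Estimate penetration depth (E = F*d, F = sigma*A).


A = pi*(d/2)^2 = pi*(6/2)^2 = 28.2743 mm^2
E = 0.5*m*v^2 = 0.5*0.01*706^2 = 2492.18 J
depth = E/(sigma*A) = 2492.18 J / (1870 MPa * 28.2743 mm^2) = 2492.18/(1870 * 28.2743) m = 0.0471352 m ≈ 47.14 mm

47.14 mm


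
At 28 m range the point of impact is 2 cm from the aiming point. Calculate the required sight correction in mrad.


1 mrad subtends 1 cm per 10 m of range, so adj = error_cm / (dist_m / 10) = 2 / (28/10) = 0.7143 mrad

0.7143 mrad


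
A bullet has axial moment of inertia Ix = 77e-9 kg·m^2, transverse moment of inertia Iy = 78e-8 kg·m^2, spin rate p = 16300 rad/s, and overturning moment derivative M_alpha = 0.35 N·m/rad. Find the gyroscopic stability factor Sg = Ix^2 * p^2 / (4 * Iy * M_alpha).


Sg = Ix^2 * p^2 / (4 * Iy * M_alpha) = (77e-9)^2 * 16300^2 / (4 * 78e-8 * 0.35) = 1.443

1.443


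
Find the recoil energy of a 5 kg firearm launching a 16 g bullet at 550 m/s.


v_r = m_p*v_p/m_gun = 0.016*550/5 = 1.76 m/s, E_r = 0.5*m_gun*v_r^2 = 0.5*5*1.76^2 = 7.744 J

7.744 J


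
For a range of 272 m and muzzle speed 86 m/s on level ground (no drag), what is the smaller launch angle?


sin(2*theta) = R*g/v0^2 = 272*9.81/86^2 = 0.360779, theta = arcsin(0.360779)/2 = 10.57°

10.57 degrees


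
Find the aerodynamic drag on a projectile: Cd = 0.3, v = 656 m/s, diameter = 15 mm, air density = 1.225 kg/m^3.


A = pi*(d/2)^2 = pi*(15/2000)^2 = 1.76715e-04 m^2
Fd = 0.5*Cd*rho*A*v^2 = 0.5*0.3*1.225*1.76715e-04*656^2 = 13.97 N

13.97 N


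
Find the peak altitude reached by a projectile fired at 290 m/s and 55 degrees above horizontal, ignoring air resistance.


H = (v0*sin(theta))^2 / (2g) = (290*sin(55°))^2 / (2*9.81) = 2876 m

2876 m


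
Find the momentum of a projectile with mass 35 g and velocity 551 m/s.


p = m*v = 0.035*551 = 19.29 kg·m/s

19.29 kg·m/s


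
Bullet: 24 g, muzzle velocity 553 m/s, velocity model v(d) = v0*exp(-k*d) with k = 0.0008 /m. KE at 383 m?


v = v0*exp(-k*d) = 553*exp(-0.0008*383) = 407.059 m/s
E = 0.5*m*v^2 = 0.5*0.024*407.059^2 = 1988 J

1988 J


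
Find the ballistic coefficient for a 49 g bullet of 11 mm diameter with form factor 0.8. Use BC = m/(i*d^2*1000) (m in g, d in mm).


BC = m/(i*d^2*1000) = 49/(0.8 * 11^2 * 1000) = 0.0005062

0.0005062


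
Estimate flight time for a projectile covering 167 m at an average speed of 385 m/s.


t = d/v = 167/385 = 0.4338 s

0.4338 s


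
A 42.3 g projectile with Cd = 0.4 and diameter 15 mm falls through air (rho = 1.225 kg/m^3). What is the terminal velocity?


A = pi*(d/2)^2 = pi*(15/2000)^2 = 1.76715e-04 m^2
vt = sqrt(2mg/(Cd*rho*A)) = sqrt(2*0.0423*9.81/(0.4 * 1.225 * 1.76715e-04)) = 97.9 m/s

97.9 m/s


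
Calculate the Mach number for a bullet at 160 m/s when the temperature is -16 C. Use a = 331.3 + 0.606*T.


a = 331.3 + 0.606*(-16) = 321.604 m/s
M = v/a = 160/321.604 = 0.4975

0.4975


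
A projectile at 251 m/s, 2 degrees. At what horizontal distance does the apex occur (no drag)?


R = v0^2*sin(2*theta)/g = 251^2*sin(2*2°)/9.81 = 447.984 m
apex_dist = R/2 = 447.984/2 = 224 m

224 m


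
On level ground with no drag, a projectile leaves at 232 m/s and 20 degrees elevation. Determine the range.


R = v0^2 * sin(2*theta) / g = 232^2 * sin(2*20°) / 9.81 = 3527 m

3527 m


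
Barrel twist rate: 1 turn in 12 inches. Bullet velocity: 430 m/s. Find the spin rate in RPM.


twist_m = 12*0.0254 = 0.3048 m
spin = v/twist = 430/0.3048 = 1410.761 rev/s
RPM = spin*60 = 1410.761*60 ≈ 84646 RPM

84646 RPM


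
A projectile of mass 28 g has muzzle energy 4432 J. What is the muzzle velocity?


v = sqrt(2*E/m) = sqrt(2*4432/0.028) = 562.6 m/s

562.6 m/s


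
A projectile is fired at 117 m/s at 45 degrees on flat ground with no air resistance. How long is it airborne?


T = 2*v0*sin(theta)/g = 2*117*sin(45°)/9.81 = 16.87 s

16.87 s


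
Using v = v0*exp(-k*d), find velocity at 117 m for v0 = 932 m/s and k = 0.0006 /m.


v = v0*exp(-k*d) = 932*exp(-0.0006*117) = 868.8 m/s

868.8 m/s


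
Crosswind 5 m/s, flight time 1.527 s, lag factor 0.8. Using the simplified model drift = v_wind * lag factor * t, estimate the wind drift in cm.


drift = v_wind * lag * t = 5 * 0.8 * 1.527 = 6.108 m ≈ 610.8 cm

610.8 cm


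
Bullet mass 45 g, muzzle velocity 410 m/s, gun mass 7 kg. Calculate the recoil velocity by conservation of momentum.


v_recoil = m_p * v_p / m_gun = 0.045 * 410 / 7 = 2.636 m/s

2.636 m/s


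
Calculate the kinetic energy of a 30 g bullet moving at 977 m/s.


E = 0.5*m*v^2 = 0.5*0.03*977^2 = 14318 J

14318 J


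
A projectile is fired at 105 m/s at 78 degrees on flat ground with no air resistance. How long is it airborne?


T = 2*v0*sin(theta)/g = 2*105*sin(78°)/9.81 = 20.94 s

20.94 s


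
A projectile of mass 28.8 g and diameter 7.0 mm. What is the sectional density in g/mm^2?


SD = m/d^2 = 28.8/7.0^2 = 0.5878 g/mm^2

0.5878 g/mm^2


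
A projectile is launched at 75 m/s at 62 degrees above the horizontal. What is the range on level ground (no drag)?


R = v0^2 * sin(2*theta) / g = 75^2 * sin(2*62°) / 9.81 = 475.4 m

475.4 m


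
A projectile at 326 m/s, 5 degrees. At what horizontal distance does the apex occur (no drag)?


R = v0^2*sin(2*theta)/g = 326^2*sin(2*5°)/9.81 = 1881.21 m
apex_dist = R/2 = 1881.21/2 = 940.6 m

940.6 m


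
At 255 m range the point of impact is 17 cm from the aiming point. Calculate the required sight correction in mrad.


1 mrad subtends 1 cm per 10 m of range, so adj = error_cm / (dist_m / 10) = 17 / (255/10) = 0.6667 mrad

0.6667 mrad


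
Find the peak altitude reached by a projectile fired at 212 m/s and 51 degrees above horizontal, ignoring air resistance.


H = (v0*sin(theta))^2 / (2g) = (212*sin(51°))^2 / (2*9.81) = 1383 m

1383 m


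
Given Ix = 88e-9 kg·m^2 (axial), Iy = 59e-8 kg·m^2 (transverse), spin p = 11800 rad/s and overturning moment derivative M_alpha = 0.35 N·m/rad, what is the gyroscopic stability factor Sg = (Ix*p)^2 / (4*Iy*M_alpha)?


Sg = Ix^2 * p^2 / (4 * Iy * M_alpha) = (88e-9)^2 * 11800^2 / (4 * 59e-8 * 0.35) = 1.305

1.305


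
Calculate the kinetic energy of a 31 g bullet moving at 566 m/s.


E = 0.5*m*v^2 = 0.5*0.031*566^2 = 4966 J

4966 J


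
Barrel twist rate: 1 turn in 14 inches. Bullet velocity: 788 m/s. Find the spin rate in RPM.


twist_m = 14*0.0254 = 0.3556 m
spin = v/twist = 788/0.3556 = 2215.973 rev/s
RPM = spin*60 = 2215.973*60 ≈ 132958 RPM

132958 RPM


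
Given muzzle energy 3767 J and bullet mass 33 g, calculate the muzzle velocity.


v = sqrt(2*E/m) = sqrt(2*3767/0.033) = 477.8 m/s

477.8 m/s


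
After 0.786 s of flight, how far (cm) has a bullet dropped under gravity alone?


drop = 0.5*g*t^2 = 0.5*9.81*0.786^2 = 3.03029 m ≈ 303 cm

303 cm


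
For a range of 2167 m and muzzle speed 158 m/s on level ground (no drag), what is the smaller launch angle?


sin(2*theta) = R*g/v0^2 = 2167*9.81/158^2 = 0.851557, theta = arcsin(0.851557)/2 = 29.19°

29.19 degrees


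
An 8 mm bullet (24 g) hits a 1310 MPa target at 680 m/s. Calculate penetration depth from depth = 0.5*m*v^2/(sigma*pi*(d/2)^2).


A = pi*(d/2)^2 = pi*(8/2)^2 = 50.2655 mm^2
E = 0.5*m*v^2 = 0.5*0.024*680^2 = 5548.8 J
depth = E/(sigma*A) = 5548.8 J / (1310 MPa * 50.2655 mm^2) = 5548.8/(1310 * 50.2655) m = 0.0842671 m ≈ 84.27 mm

84.27 mm


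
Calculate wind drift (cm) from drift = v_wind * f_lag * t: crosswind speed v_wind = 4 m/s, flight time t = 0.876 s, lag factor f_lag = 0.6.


drift = v_wind * lag * t = 4 * 0.6 * 0.876 = 2.1024 m ≈ 210.2 cm

210.2 cm


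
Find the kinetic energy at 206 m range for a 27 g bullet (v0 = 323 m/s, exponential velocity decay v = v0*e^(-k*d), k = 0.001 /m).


v = v0*exp(-k*d) = 323*exp(-0.001*206) = 262.868 m/s
E = 0.5*m*v^2 = 0.5*0.027*262.868^2 = 932.8 J

932.8 J


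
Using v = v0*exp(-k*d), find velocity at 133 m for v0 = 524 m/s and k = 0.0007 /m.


v = v0*exp(-k*d) = 524*exp(-0.0007*133) = 477.4 m/s

477.4 m/s


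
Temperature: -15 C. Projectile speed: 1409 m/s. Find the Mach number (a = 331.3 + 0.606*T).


a = 331.3 + 0.606*(-15) = 322.21 m/s
M = v/a = 1409/322.21 = 4.373

4.373


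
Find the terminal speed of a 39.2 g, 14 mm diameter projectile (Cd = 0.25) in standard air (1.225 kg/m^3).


A = pi*(d/2)^2 = pi*(14/2000)^2 = 1.53938e-04 m^2
vt = sqrt(2mg/(Cd*rho*A)) = sqrt(2*0.0392*9.81/(0.25 * 1.225 * 1.53938e-04)) = 127.7 m/s

127.7 m/s


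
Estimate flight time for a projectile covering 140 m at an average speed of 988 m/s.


t = d/v = 140/988 = 0.1417 s

0.1417 s


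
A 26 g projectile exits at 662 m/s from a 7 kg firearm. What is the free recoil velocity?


v_recoil = m_p * v_p / m_gun = 0.026 * 662 / 7 = 2.459 m/s

2.459 m/s


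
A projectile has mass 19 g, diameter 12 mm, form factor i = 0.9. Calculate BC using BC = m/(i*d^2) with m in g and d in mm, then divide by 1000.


BC = m/(i*d^2*1000) = 19/(0.9 * 12^2 * 1000) = 0.0001466

0.0001466


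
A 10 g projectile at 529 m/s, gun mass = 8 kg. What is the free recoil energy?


v_r = m_p*v_p/m_gun = 0.01*529/8 = 0.66125 m/s, E_r = 0.5*m_gun*v_r^2 = 0.5*8*0.66125^2 = 1.749 J

1.749 J


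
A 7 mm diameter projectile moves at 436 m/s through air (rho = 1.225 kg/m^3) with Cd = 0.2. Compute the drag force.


A = pi*(d/2)^2 = pi*(7/2000)^2 = 3.84845e-05 m^2
Fd = 0.5*Cd*rho*A*v^2 = 0.5*0.2*1.225*3.84845e-05*436^2 = 0.8962 N

0.8962 N


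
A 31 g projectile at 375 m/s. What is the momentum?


p = m*v = 0.031*375 = 11.62 kg·m/s

11.62 kg·m/s


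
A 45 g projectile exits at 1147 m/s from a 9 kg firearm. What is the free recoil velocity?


v_recoil = m_p * v_p / m_gun = 0.045 * 1147 / 9 = 5.735 m/s

5.735 m/s


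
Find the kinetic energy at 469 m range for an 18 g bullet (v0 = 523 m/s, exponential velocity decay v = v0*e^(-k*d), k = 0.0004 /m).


v = v0*exp(-k*d) = 523*exp(-0.0004*469) = 433.539 m/s
E = 0.5*m*v^2 = 0.5*0.018*433.539^2 = 1692 J

1692 J


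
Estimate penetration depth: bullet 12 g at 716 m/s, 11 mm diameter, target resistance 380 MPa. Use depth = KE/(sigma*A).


A = pi*(d/2)^2 = pi*(11/2)^2 = 95.0332 mm^2
E = 0.5*m*v^2 = 0.5*0.012*716^2 = 3075.94 J
depth = E/(sigma*A) = 3075.94 J / (380 MPa * 95.0332 mm^2) = 3075.94/(380 * 95.0332) m = 0.0851762 m ≈ 85.18 mm

85.18 mm


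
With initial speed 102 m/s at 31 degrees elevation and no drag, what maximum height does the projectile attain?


H = (v0*sin(theta))^2 / (2g) = (102*sin(31°))^2 / (2*9.81) = 140.7 m

140.7 m


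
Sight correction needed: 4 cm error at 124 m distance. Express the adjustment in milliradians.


1 mrad subtends 1 cm per 10 m of range, so adj = error_cm / (dist_m / 10) = 4 / (124/10) = 0.3226 mrad

0.3226 mrad


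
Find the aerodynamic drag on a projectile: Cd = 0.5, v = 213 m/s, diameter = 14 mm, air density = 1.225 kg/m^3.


A = pi*(d/2)^2 = pi*(14/2000)^2 = 1.53938e-04 m^2
Fd = 0.5*Cd*rho*A*v^2 = 0.5*0.5*1.225*1.53938e-04*213^2 = 2.139 N

2.139 N


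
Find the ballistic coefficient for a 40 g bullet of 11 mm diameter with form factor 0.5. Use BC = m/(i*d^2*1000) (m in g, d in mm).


BC = m/(i*d^2*1000) = 40/(0.5 * 11^2 * 1000) = 0.0006612

0.0006612


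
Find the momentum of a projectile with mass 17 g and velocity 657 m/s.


p = m*v = 0.017*657 = 11.17 kg·m/s

11.17 kg·m/s


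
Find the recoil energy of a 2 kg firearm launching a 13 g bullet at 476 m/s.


v_r = m_p*v_p/m_gun = 0.013*476/2 = 3.094 m/s, E_r = 0.5*m_gun*v_r^2 = 0.5*2*3.094^2 = 9.573 J

9.573 J


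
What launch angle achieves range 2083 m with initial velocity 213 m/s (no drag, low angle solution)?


sin(2*theta) = R*g/v0^2 = 2083*9.81/213^2 = 0.450401, theta = arcsin(0.450401)/2 = 13.38°

13.38 degrees


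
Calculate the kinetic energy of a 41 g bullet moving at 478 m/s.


E = 0.5*m*v^2 = 0.5*0.041*478^2 = 4684 J

4684 J


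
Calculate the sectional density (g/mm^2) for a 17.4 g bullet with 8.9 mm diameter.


SD = m/d^2 = 17.4/8.9^2 = 0.2197 g/mm^2

0.2197 g/mm^2


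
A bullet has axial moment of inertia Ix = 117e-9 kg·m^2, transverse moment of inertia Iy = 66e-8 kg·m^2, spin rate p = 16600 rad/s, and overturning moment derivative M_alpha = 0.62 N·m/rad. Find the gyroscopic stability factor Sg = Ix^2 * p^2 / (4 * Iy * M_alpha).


Sg = Ix^2 * p^2 / (4 * Iy * M_alpha) = (117e-9)^2 * 16600^2 / (4 * 66e-8 * 0.62) = 2.305

2.305


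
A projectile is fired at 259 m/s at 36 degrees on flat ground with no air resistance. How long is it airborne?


T = 2*v0*sin(theta)/g = 2*259*sin(36°)/9.81 = 31.04 s

31.04 s


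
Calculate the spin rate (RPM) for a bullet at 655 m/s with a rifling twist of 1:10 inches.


twist_m = 10*0.0254 = 0.254 m
spin = v/twist = 655/0.254 = 2578.74 rev/s
RPM = spin*60 = 2578.74*60 ≈ 154724 RPM

154724 RPM


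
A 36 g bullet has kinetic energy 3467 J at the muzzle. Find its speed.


v = sqrt(2*E/m) = sqrt(2*3467/0.036) = 438.9 m/s

438.9 m/s


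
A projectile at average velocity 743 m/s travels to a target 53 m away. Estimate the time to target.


t = d/v = 53/743 = 0.07133 s

0.07133 s


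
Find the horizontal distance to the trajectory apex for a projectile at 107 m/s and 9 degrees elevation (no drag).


R = v0^2*sin(2*theta)/g = 107^2*sin(2*9°)/9.81 = 360.646 m
apex_dist = R/2 = 360.646/2 = 180.3 m

180.3 m


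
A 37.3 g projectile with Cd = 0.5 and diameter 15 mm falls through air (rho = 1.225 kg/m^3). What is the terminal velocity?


A = pi*(d/2)^2 = pi*(15/2000)^2 = 1.76715e-04 m^2
vt = sqrt(2mg/(Cd*rho*A)) = sqrt(2*0.0373*9.81/(0.5 * 1.225 * 1.76715e-04)) = 82.23 m/s

82.23 m/s


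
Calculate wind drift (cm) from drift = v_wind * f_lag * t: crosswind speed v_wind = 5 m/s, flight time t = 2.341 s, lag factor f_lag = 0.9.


drift = v_wind * lag * t = 5 * 0.9 * 2.341 = 10.5345 m ≈ 1053 cm

1053 cm


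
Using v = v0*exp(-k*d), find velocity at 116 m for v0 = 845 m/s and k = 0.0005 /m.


v = v0*exp(-k*d) = 845*exp(-0.0005*116) = 797.4 m/s

797.4 m/s


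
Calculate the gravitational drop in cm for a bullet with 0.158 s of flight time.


drop = 0.5*g*t^2 = 0.5*9.81*0.158^2 = 0.122448 m ≈ 12.24 cm

12.24 cm


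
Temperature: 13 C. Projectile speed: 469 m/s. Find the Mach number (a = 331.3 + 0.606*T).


a = 331.3 + 0.606*(13) = 339.178 m/s
M = v/a = 469/339.178 = 1.383

1.383


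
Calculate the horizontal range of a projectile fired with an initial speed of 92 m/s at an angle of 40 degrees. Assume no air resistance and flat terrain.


R = v0^2 * sin(2*theta) / g = 92^2 * sin(2*40°) / 9.81 = 849.7 m

849.7 m


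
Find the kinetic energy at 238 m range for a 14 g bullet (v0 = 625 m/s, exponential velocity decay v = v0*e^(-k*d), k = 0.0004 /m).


v = v0*exp(-k*d) = 625*exp(-0.0004*238) = 568.244 m/s
E = 0.5*m*v^2 = 0.5*0.014*568.244^2 = 2260 J

2260 J


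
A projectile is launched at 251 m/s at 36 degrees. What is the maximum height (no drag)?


H = (v0*sin(theta))^2 / (2g) = (251*sin(36°))^2 / (2*9.81) = 1109 m

1109 m


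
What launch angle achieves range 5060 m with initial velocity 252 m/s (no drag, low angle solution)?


sin(2*theta) = R*g/v0^2 = 5060*9.81/252^2 = 0.781661, theta = arcsin(0.781661)/2 = 25.71°

25.71 degrees


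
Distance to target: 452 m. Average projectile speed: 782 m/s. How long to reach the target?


t = d/v = 452/782 = 0.578 s

0.578 s


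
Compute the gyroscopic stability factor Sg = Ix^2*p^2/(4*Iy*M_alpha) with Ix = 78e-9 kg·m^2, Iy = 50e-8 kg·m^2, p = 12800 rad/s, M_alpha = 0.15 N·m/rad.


Sg = Ix^2 * p^2 / (4 * Iy * M_alpha) = (78e-9)^2 * 12800^2 / (4 * 50e-8 * 0.15) = 3.323

3.323


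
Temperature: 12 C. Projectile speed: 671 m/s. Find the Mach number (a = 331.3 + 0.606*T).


a = 331.3 + 0.606*(12) = 338.572 m/s
M = v/a = 671/338.572 = 1.982

1.982


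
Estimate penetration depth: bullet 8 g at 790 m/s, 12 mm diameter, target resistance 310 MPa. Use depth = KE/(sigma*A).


A = pi*(d/2)^2 = pi*(12/2)^2 = 113.097 mm^2
E = 0.5*m*v^2 = 0.5*0.008*790^2 = 2496.4 J
depth = E/(sigma*A) = 2496.4 J / (310 MPa * 113.097 mm^2) = 2496.4/(310 * 113.097) m = 0.0712033 m ≈ 71.2 mm

71.2 mm


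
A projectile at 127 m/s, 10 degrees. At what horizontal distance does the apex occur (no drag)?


R = v0^2*sin(2*theta)/g = 127^2*sin(2*10°)/9.81 = 562.329 m
apex_dist = R/2 = 562.329/2 = 281.2 m

281.2 m


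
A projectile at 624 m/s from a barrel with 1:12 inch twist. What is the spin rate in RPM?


twist_m = 12*0.0254 = 0.3048 m
spin = v/twist = 624/0.3048 = 2047.244 rev/s
RPM = spin*60 = 2047.244*60 ≈ 122835 RPM

122835 RPM


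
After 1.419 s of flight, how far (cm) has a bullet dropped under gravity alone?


drop = 0.5*g*t^2 = 0.5*9.81*1.419^2 = 9.87652 m ≈ 987.7 cm

987.7 cm


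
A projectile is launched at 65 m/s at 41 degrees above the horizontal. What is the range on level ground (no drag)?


R = v0^2 * sin(2*theta) / g = 65^2 * sin(2*41°) / 9.81 = 426.5 m

426.5 m


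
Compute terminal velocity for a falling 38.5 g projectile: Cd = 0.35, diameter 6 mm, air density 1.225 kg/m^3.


A = pi*(d/2)^2 = pi*(6/2000)^2 = 2.82743e-05 m^2
vt = sqrt(2mg/(Cd*rho*A)) = sqrt(2*0.0385*9.81/(0.35 * 1.225 * 2.82743e-05)) = 249.6 m/s

249.6 m/s


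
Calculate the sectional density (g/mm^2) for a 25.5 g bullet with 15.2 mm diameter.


SD = m/d^2 = 25.5/15.2^2 = 0.1104 g/mm^2

0.1104 g/mm^2


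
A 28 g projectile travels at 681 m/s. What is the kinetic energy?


E = 0.5*m*v^2 = 0.5*0.028*681^2 = 6493 J

6493 J


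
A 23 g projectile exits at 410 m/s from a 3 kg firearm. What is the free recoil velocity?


v_recoil = m_p * v_p / m_gun = 0.023 * 410 / 3 = 3.143 m/s

3.143 m/s


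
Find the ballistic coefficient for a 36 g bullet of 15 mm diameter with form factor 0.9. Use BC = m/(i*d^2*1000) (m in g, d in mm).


BC = m/(i*d^2*1000) = 36/(0.9 * 15^2 * 1000) = 0.0001778

0.0001778


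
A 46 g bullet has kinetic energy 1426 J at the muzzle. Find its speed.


v = sqrt(2*E/m) = sqrt(2*1426/0.046) = 249 m/s

249 m/s


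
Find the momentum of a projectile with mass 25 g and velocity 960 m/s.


p = m*v = 0.025*960 = 24 kg·m/s

24 kg·m/s


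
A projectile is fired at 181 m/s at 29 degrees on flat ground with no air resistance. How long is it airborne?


T = 2*v0*sin(theta)/g = 2*181*sin(29°)/9.81 = 17.89 s

17.89 s


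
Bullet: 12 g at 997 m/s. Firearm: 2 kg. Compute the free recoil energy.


v_r = m_p*v_p/m_gun = 0.012*997/2 = 5.982 m/s, E_r = 0.5*m_gun*v_r^2 = 0.5*2*5.982^2 = 35.78 J

35.78 J


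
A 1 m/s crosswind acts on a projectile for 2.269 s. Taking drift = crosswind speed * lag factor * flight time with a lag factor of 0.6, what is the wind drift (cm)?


drift = v_wind * lag * t = 1 * 0.6 * 2.269 = 1.3614 m ≈ 136.1 cm

136.1 cm


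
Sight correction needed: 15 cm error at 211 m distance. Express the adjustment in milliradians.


1 mrad subtends 1 cm per 10 m of range, so adj = error_cm / (dist_m / 10) = 15 / (211/10) = 0.7109 mrad

0.7109 mrad


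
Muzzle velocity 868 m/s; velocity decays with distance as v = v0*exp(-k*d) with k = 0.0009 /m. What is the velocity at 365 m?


v = v0*exp(-k*d) = 868*exp(-0.0009*365) = 625 m/s

625 m/s
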